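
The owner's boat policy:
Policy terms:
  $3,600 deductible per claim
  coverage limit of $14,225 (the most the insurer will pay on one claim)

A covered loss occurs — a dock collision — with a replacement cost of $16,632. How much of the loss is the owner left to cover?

After the deductible, $16,632 − $3,600 = $13,032 remains.
$13,032 ≤ $14,225, so the limit doesn't bind; insurer pays $13,032.
Owner's share is the uncovered remainder: $16,632 − $13,032 = $3,600.

$3,600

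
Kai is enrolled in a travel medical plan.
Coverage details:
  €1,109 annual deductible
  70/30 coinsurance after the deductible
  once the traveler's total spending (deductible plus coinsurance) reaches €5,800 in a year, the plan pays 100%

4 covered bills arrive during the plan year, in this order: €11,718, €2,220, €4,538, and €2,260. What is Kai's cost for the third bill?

Claim 1 — €11,718: deductible takes €1,109, €10,609 remains; 30% of €10,609 = €3,182.70. Traveler pays €4,291.70; OOP now €4,291.70.
Claim 2 — €2,220: deductible met; 30% of €2,220 = €666. Traveler pays €666; OOP now €4,957.70.
Claim 3 — €4,538: deductible already satisfied, so traveler's share is 30% × €4,538 = €1,361.40. OOP would hit €6,319.10 > €5,800, so the cap limits the traveler to €5,800 − €4,957.70 = €842.30.

€842.30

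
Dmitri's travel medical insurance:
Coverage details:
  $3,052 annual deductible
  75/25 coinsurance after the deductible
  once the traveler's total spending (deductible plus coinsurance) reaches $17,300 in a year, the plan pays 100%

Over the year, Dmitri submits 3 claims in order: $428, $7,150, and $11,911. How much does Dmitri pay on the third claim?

Claim 1 — $428: entire amount goes to the deductible. Cost to traveler: $428. OOP to date $428.
Claim 2 — $7,150: deductible takes $2,624, $4,526 remains; coinsurance $4,526 × 25% = $1,131.50. Cost to traveler: $3,755.50. OOP to date $4,183.50.
Claim 3 — $11,911: 25% coinsurance on $11,911 = $2,977.75. Cost to traveler: $2,977.75. OOP to date $7,161.25.

$2,977.75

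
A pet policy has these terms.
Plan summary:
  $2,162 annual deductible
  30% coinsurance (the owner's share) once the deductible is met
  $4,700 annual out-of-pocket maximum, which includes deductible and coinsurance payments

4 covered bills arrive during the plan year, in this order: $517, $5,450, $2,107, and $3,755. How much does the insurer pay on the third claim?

#1 ($517): fully absorbed by the deductible. Owner pays $517; OOP now $517. Insurer: $517 − $517 = $0.
#2 ($5,450): $1,645 finishes the deductible; $3,805 goes to coinsurance; 30% of $3,805 = $1,141.50. Cost to owner: $2,786.50. OOP to date $3,303.50. Plan pays $5,450 − $2,786.50 = $2,663.50.
#3 ($2,107): deductible met; 30% of $2,107 = $632.10. Cost to owner: $632.10. OOP to date $3,935.60. Plan pays $2,107 − $632.10 = $1,474.90.

$1,474.90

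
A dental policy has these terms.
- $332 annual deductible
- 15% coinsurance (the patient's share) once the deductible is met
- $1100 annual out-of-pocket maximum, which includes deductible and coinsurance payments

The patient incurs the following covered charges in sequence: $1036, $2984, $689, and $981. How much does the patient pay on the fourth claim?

$111.45

#1 ($1036): $332 to deductible, leaving $704; coinsurance $704 × 15% = $105.60. Patient pays $437.60; OOP now $437.60.
#2 ($2984): deductible met; 15% of $2984 = $447.60. Patient pays $447.60; OOP now $885.20.
#3 ($689): deductible met; 15% of $689 = $103.35. Patient pays $103.35; OOP now $988.55.
#4 ($981): 15% coinsurance on $981 = $147.15. Adding that to $988.55 gives $1135.70, past the $1100 cap; patient pays only $1100 − $988.55 = $111.45.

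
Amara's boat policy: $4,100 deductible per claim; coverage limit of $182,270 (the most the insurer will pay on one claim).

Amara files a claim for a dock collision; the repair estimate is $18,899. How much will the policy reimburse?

$14,799

After the deductible, $18,899 − $4,100 = $14,799 remains.
$14,799 ≤ $182,270, so the limit doesn't bind; insurer pays $14,799.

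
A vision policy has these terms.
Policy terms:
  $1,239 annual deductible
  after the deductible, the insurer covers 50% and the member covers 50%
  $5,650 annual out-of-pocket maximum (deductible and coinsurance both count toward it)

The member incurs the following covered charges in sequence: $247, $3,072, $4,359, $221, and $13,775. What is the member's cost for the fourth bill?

$110.50

Claim 1 — $247: entire amount goes to the deductible. Cost to member: $247. OOP to date $247.
Claim 2 — $3,072: $992 to deductible, leaving $2,080; coinsurance $2,080 × 50% = $1,040. Member owes $2,032 (running OOP $2,279).
Claim 3 — $4,359: deductible already satisfied, so member's share is 50% × $4,359 = $2,179.50. Cost to member: $2,179.50. OOP to date $4,458.50.
Claim 4 — $221: deductible met; 50% of $221 = $110.50. Member owes $110.50 (running OOP $4,569).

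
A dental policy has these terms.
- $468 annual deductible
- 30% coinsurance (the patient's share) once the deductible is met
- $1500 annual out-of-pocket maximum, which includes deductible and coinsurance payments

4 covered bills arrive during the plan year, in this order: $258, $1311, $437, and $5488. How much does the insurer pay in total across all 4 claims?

$5994

Claim 1 — $258: fully absorbed by the deductible. Patient owes $258 (running OOP $258). Insurer: $258 − $258 = $0.
Claim 2 — $1311: $210 to deductible, leaving $1101; 30% of $1101 = $330.30. Patient pays $540.30; OOP now $798.30. Plan pays $1311 − $540.30 = $770.70.
Claim 3 — $437: 30% coinsurance on $437 = $131.10. Cost to patient: $131.10. OOP to date $929.40. Plan pays $437 − $131.10 = $305.90.
Claim 4 — $5488: 30% coinsurance on $5488 = $1646.40. That would push OOP to $2575.80, over the $1500 cap, so patient pays $1500 − $929.40 = $570.60. Plan pays $5488 − $570.60 = $4917.40.
Insurer total: $0 + $770.70 + $305.90 + $4917.40 = $5994.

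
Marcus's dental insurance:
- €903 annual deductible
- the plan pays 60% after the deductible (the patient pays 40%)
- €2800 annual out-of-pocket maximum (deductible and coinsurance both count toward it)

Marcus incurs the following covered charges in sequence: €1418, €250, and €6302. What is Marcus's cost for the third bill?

€1591

Bill 1, €1418: €903 to deductible, leaving €515; coinsurance €515 × 40% = €206. Patient owes €1109 (running OOP €1109).
Bill 2, €250: 40% coinsurance on €250 = €100. Patient owes €100 (running OOP €1209).
Bill 3, €6302: 40% coinsurance on €6302 = €2520.80. OOP would hit €3729.80 > €2800, so the cap limits the patient to €2800 − €1209 = €1591.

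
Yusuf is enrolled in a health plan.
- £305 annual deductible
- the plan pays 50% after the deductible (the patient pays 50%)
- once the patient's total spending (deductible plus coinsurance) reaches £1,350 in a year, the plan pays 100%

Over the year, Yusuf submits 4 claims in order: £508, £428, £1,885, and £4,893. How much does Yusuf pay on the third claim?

£729.50

Bill 1, £508: £305 to deductible, leaving £203; patient's 50% is £101.50. Cost to patient: £406.50. OOP to date £406.50.
Bill 2, £428: 50% coinsurance on £428 = £214. Cost to patient: £214. OOP to date £620.50.
Bill 3, £1,885: deductible met; 50% of £1,885 = £942.50. OOP would hit £1,563 > £1,350, so the cap limits the patient to £1,350 − £620.50 = £729.50.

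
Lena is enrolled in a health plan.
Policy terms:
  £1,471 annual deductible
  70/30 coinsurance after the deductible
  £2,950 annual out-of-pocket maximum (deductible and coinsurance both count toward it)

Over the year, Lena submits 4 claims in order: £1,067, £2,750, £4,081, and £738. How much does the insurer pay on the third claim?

#1 (£1,067): fully absorbed by the deductible. Patient owes £1,067 (running OOP £1,067). Insurer: £1,067 − £1,067 = £0.
#2 (£2,750): £404 finishes the deductible; £2,346 goes to coinsurance; patient's 30% is £703.80. Patient owes £1,107.80 (running OOP £2,174.80). Plan pays £2,750 − £1,107.80 = £1,642.20.
#3 (£4,081): 30% coinsurance on £4,081 = £1,224.30. That would push OOP to £3,399.10, over the £2,950 cap, so patient pays £2,950 − £2,174.80 = £775.20. Plan pays £4,081 − £775.20 = £3,305.80.

£3,305.80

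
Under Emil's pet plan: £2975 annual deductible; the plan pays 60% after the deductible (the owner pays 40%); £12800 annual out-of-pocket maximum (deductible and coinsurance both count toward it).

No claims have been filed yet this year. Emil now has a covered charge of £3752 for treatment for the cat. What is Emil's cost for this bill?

£3285.80

The full £2975 deductible is still open; £2975 of this bill applies to it.
That leaves £3752 − £2975 = £777 for coinsurance.
Owner's 40% share of £777 is £310.80.
So the owner owes £2975 + £310.80 = £3285.80 before any cap.
Total out-of-pocket so far would be £0 + £3285.80 = £3285.80, below the £12800 cap — no reduction.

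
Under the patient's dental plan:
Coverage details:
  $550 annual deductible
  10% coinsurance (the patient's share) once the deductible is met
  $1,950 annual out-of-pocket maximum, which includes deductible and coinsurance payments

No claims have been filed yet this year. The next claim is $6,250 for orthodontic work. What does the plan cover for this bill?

$5,130

Nothing has been paid toward the $550 deductible, so the first $550 of this charge is applied there.
The remaining $5,700 (= $6,250 − $550) moves to coinsurance.
10% of $5,700 = $570 falls to the patient.
So the patient owes $550 + $570 = $1,120 before any cap.
Year-to-date out-of-pocket becomes $0 + $1,120 = $1,120, still under the $1,950 maximum, so no cap applies.
The insurer covers the remainder: $6,250 − $1,120 = $5,130.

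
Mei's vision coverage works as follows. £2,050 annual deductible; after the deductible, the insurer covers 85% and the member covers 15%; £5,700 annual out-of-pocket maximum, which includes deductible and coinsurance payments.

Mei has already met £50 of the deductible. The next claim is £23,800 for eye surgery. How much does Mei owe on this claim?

£5,270

£50 of the £2,050 deductible is already met, leaving £2,000.
After the £2,000 deductible portion, £23,800 − £2,000 = £21,800 is subject to coinsurance.
15% of £21,800 = £3,270 falls to the member.
Member responsibility before any cap: £2,000 + £3,270 = £5,270.
Total out-of-pocket so far would be £50 + £5,270 = £5,320, below the £5,700 cap — no reduction.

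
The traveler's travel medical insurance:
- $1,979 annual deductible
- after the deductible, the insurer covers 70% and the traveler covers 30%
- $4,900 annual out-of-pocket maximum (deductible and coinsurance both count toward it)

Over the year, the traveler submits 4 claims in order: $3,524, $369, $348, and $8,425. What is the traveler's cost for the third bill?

$104.40

Claim 1 — $3,524: $1,979 finishes the deductible; $1,545 goes to coinsurance; 30% of $1,545 = $463.50. Traveler pays $2,442.50; OOP now $2,442.50.
Claim 2 — $369: deductible met; 30% of $369 = $110.70. Traveler pays $110.70; OOP now $2,553.20.
Claim 3 — $348: 30% coinsurance on $348 = $104.40. Traveler pays $104.40; OOP now $2,657.60.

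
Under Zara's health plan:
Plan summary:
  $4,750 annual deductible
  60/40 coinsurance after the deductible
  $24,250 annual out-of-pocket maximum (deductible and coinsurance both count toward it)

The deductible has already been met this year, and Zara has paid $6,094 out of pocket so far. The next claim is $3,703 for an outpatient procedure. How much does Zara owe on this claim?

With the deductible met, the entire $3,703 is subject to coinsurance.
Patient's 40% share of $3,703 is $1,481.20.
Total out-of-pocket so far would be $6,094 + $1,481.20 = $7,575.20, below the $24,250 cap — no reduction.

$1,481.20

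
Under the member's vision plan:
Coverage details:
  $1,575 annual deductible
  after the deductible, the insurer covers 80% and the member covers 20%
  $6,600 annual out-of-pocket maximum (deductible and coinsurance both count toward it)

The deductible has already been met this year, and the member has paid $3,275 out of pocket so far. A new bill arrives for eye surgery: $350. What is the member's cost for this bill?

$70

The deductible is already satisfied, so the full bill goes to coinsurance.
Coinsurance: $350 × 20% = $70.
Cumulative spending $3,275 + $70 = $3,345 stays under the $6,600 maximum.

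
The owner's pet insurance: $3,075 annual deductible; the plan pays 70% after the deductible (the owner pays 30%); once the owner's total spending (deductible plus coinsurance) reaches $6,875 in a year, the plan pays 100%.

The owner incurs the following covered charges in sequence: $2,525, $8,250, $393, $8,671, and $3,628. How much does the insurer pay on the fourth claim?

Claim 1 — $2,525: entire amount goes to the deductible. Owner owes $2,525 (running OOP $2,525). Insurer: $2,525 − $2,525 = $0.
Claim 2 — $8,250: $550 to deductible, leaving $7,700; 30% of $7,700 = $2,310. Owner pays $2,860; OOP now $5,385. Plan pays $8,250 − $2,860 = $5,390.
Claim 3 — $393: deductible met; 30% of $393 = $117.90. Owner pays $117.90; OOP now $5,502.90. Plan pays $393 − $117.90 = $275.10.
Claim 4 — $8,671: deductible met; 30% of $8,671 = $2,601.30. That would push OOP to $8,104.20, over the $6,875 cap, so owner pays $6,875 − $5,502.90 = $1,372.10. Insurer: $8,671 − $1,372.10 = $7,298.90.

$7,298.90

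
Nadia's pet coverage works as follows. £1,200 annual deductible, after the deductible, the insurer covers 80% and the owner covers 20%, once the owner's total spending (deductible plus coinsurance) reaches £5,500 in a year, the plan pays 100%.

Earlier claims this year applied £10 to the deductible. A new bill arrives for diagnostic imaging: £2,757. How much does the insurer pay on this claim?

£10 of the £1,200 deductible is already met, leaving £1,190.
After the £1,190 deductible portion, £2,757 − £1,190 = £1,567 is subject to coinsurance.
Owner's 20% share of £1,567 is £313.40.
That puts the owner's cost at £1,190 + £313.40 = £1,503.40 before any cap.
Cumulative spending £10 + £1,503.40 = £1,513.40 stays under the £5,500 maximum.
The plan picks up £2,757 − £1,503.40 = £1,253.60.

£1,253.60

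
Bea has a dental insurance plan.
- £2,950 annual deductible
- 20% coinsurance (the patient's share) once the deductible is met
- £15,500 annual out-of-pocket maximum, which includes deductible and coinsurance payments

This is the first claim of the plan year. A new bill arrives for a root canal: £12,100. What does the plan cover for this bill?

Deductible not yet touched, so the first £2,950 of the bill goes to the deductible.
That leaves £12,100 − £2,950 = £9,150 for coinsurance.
Coinsurance: £9,150 × 20% = £1,830.
Patient responsibility before any cap: £2,950 + £1,830 = £4,780.
Total out-of-pocket so far would be £0 + £4,780 = £4,780, below the £15,500 cap — no reduction.
The insurer covers the remainder: £12,100 − £4,780 = £7,320.

£7,320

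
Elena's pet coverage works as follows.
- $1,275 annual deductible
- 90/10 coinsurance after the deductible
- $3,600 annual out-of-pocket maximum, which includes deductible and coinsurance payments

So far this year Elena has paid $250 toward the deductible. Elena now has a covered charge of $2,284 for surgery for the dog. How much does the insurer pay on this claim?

Deductible still to meet: $1,275 − $250 = $1,025.
After the $1,025 deductible portion, $2,284 − $1,025 = $1,259 is subject to coinsurance.
Owner's 10% share of $1,259 is $125.90.
That puts the owner's cost at $1,025 + $125.90 = $1,150.90 before any cap.
Year-to-date out-of-pocket becomes $250 + $1,150.90 = $1,400.90, still under the $3,600 maximum, so no cap applies.
The plan picks up $2,284 − $1,150.90 = $1,133.10.

$1,133.10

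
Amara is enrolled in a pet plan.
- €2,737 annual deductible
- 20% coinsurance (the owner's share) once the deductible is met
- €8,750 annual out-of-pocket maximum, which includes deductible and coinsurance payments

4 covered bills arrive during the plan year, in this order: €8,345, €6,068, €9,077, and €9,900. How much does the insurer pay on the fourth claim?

€8,037.60

Claim 1 (€8,345): €2,737 finishes the deductible; €5,608 goes to coinsurance; 20% of €5,608 = €1,121.60. Owner pays €3,858.60; OOP now €3,858.60. Insurer: €8,345 − €3,858.60 = €4,486.40.
Claim 2 (€6,068): deductible already satisfied, so owner's share is 20% × €6,068 = €1,213.60. Owner owes €1,213.60 (running OOP €5,072.20). Insurer: €6,068 − €1,213.60 = €4,854.40.
Claim 3 (€9,077): 20% coinsurance on €9,077 = €1,815.40. Owner owes €1,815.40 (running OOP €6,887.60). Plan pays €9,077 − €1,815.40 = €7,261.60.
Claim 4 (€9,900): 20% coinsurance on €9,900 = €1,980. OOP would hit €8,867.60 > €8,750, so the cap limits the owner to €8,750 − €6,887.60 = €1,862.40. Plan pays €9,900 − €1,862.40 = €8,037.60.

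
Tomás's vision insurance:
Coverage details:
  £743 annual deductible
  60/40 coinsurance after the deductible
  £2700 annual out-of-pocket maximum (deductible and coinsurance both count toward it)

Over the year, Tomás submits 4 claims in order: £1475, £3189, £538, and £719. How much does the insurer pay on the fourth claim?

#1 (£1475): deductible takes £743, £732 remains; coinsurance £732 × 40% = £292.80. Member owes £1035.80 (running OOP £1035.80). Plan pays £1475 − £1035.80 = £439.20.
#2 (£3189): deductible met; 40% of £3189 = £1275.60. Cost to member: £1275.60. OOP to date £2311.40. Insurer: £3189 − £1275.60 = £1913.40.
#3 (£538): deductible already satisfied, so member's share is 40% × £538 = £215.20. Member pays £215.20; OOP now £2526.60. Plan pays £538 − £215.20 = £322.80.
#4 (£719): deductible already satisfied, so member's share is 40% × £719 = £287.60. Adding that to £2526.60 gives £2814.20, past the £2700 cap; member pays only £2700 − £2526.60 = £173.40. Insurer: £719 − £173.40 = £545.60.

£545.60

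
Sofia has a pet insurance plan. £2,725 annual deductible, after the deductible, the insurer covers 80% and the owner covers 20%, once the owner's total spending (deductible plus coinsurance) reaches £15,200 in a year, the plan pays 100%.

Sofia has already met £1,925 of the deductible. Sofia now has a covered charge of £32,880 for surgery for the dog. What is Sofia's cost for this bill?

£7,216

Deductible still to meet: £2,725 − £1,925 = £800.
The remaining £32,080 (= £32,880 − £800) moves to coinsurance.
20% of £32,080 = £6,416 falls to the owner.
That puts the owner's cost at £800 + £6,416 = £7,216 before any cap.
Total out-of-pocket so far would be £1,925 + £7,216 = £9,141, below the £15,200 cap — no reduction.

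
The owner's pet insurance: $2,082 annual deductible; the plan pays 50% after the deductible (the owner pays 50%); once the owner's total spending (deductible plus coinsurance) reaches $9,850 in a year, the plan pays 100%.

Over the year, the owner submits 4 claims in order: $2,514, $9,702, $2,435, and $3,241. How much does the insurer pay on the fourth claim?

$1,757.50

Bill 1, $2,514: deductible takes $2,082, $432 remains; coinsurance $432 × 50% = $216. Owner pays $2,298; OOP now $2,298. Insurer: $2,514 − $2,298 = $216.
Bill 2, $9,702: deductible met; 50% of $9,702 = $4,851. Cost to owner: $4,851. OOP to date $7,149. Plan pays $9,702 − $4,851 = $4,851.
Bill 3, $2,435: 50% coinsurance on $2,435 = $1,217.50. Owner pays $1,217.50; OOP now $8,366.50. Insurer: $2,435 − $1,217.50 = $1,217.50.
Bill 4, $3,241: deductible met; 50% of $3,241 = $1,620.50. That would push OOP to $9,987, over the $9,850 cap, so owner pays $9,850 − $8,366.50 = $1,483.50. Insurer: $3,241 − $1,483.50 = $1,757.50.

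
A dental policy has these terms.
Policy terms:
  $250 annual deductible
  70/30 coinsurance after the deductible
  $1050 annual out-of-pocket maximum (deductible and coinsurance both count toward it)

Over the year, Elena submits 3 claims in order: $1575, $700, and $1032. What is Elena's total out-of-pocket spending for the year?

Bill 1, $1575: $250 finishes the deductible; $1325 goes to coinsurance; 30% of $1325 = $397.50. Cost to patient: $647.50. OOP to date $647.50.
Bill 2, $700: 30% coinsurance on $700 = $210. Cost to patient: $210. OOP to date $857.50.
Bill 3, $1032: 30% coinsurance on $1032 = $309.60. OOP would hit $1167.10 > $1050, so the cap limits the patient to $1050 − $857.50 = $192.50.
Total paid by the patient: $647.50 + $210 + $192.50 = $1050.

$1050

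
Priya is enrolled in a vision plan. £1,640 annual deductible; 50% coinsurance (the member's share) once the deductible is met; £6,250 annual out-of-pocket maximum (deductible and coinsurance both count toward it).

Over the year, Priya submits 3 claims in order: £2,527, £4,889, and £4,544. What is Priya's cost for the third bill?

£1,722

Bill 1, £2,527: £1,640 to deductible, leaving £887; member's 50% is £443.50. Member pays £2,083.50; OOP now £2,083.50.
Bill 2, £4,889: deductible met; 50% of £4,889 = £2,444.50. Member pays £2,444.50; OOP now £4,528.
Bill 3, £4,544: 50% coinsurance on £4,544 = £2,272. Adding that to £4,528 gives £6,800, past the £6,250 cap; member pays only £6,250 − £4,528 = £1,722.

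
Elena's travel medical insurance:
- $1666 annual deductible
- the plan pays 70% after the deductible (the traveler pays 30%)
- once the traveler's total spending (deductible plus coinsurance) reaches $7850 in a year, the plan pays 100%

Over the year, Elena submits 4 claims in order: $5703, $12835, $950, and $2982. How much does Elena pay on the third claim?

Bill 1, $5703: deductible takes $1666, $4037 remains; coinsurance $4037 × 30% = $1211.10. Traveler owes $2877.10 (running OOP $2877.10).
Bill 2, $12835: deductible already satisfied, so traveler's share is 30% × $12835 = $3850.50. Traveler pays $3850.50; OOP now $6727.60.
Bill 3, $950: deductible already satisfied, so traveler's share is 30% × $950 = $285. Traveler owes $285 (running OOP $7012.60).

$285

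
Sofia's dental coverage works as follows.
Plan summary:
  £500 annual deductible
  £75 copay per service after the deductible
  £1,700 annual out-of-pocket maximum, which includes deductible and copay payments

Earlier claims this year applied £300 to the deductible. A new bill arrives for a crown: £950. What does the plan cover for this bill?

£675

Deductible still to meet: £500 − £300 = £200.
After the £200 deductible portion, £950 − £200 = £750 is subject to the copay.
Copay on this service: £75.
So the patient owes £200 + £75 = £275 before any cap.
Year-to-date out-of-pocket becomes £300 + £275 = £575, still under the £1,700 maximum, so no cap applies.
The plan picks up £950 − £275 = £675.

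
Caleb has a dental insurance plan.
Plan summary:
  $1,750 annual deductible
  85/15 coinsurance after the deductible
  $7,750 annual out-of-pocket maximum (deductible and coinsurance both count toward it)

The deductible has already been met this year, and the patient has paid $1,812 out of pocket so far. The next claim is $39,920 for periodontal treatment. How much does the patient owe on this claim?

$5,938

With the deductible met, the entire $39,920 is subject to coinsurance.
Coinsurance: $39,920 × 15% = $5,988.
Year-to-date out-of-pocket would reach $1,812 + $5,988 = $7,800, above the $7,750 maximum, so the patient pays only $7,750 − $1,812 = $5,938.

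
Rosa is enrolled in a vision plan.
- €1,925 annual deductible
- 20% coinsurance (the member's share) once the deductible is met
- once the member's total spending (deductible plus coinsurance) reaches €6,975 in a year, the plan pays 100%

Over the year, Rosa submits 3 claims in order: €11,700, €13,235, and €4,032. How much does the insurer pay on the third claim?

#1 (€11,700): €1,925 finishes the deductible; €9,775 goes to coinsurance; 20% of €9,775 = €1,955. Cost to member: €3,880. OOP to date €3,880. Plan pays €11,700 − €3,880 = €7,820.
#2 (€13,235): deductible already satisfied, so member's share is 20% × €13,235 = €2,647. Member pays €2,647; OOP now €6,527. Insurer: €13,235 − €2,647 = €10,588.
#3 (€4,032): deductible already satisfied, so member's share is 20% × €4,032 = €806.40. That would push OOP to €7,333.40, over the €6,975 cap, so member pays €6,975 − €6,527 = €448. Insurer: €4,032 − €448 = €3,584.

€3,584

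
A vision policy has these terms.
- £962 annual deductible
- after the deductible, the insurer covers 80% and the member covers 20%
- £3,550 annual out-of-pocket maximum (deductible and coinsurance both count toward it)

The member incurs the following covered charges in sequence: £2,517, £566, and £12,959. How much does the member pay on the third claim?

#1 (£2,517): £962 to deductible, leaving £1,555; member's 20% is £311. Cost to member: £1,273. OOP to date £1,273.
#2 (£566): 20% coinsurance on £566 = £113.20. Member owes £113.20 (running OOP £1,386.20).
#3 (£12,959): deductible met; 20% of £12,959 = £2,591.80. OOP would hit £3,978 > £3,550, so the cap limits the member to £3,550 − £1,386.20 = £2,163.80.

£2,163.80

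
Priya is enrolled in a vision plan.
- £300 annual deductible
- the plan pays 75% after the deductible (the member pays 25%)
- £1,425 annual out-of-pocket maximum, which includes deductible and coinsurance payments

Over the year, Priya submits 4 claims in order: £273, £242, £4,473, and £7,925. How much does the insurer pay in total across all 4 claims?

£11,488

Bill 1, £273: entire amount goes to the deductible. Member pays £273; OOP now £273. Plan pays £273 − £273 = £0.
Bill 2, £242: £27 to deductible, leaving £215; 25% of £215 = £53.75. Member pays £80.75; OOP now £353.75. Insurer: £242 − £80.75 = £161.25.
Bill 3, £4,473: 25% coinsurance on £4,473 = £1,118.25. Adding that to £353.75 gives £1,472, past the £1,425 cap; member pays only £1,425 − £353.75 = £1,071.25. Insurer: £4,473 − £1,071.25 = £3,401.75.
Bill 4, £7,925: deductible already satisfied, so member's share is 25% × £7,925 = £1,981.25. That would push OOP to £3,406.25, over the £1,425 cap, so member pays £1,425 − £1,425 = £0. Insurer: £7,925 − £0 = £7,925.
Insurer total = bills − member's total = £12,913 − £1,425 = £11,488.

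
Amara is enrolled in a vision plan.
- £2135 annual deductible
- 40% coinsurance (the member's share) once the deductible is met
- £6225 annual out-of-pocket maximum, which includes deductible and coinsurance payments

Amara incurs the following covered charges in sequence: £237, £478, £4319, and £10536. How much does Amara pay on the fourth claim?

£2930.40

#1 (£237): all of it applies to the deductible. Member owes £237 (running OOP £237).
#2 (£478): all of it applies to the deductible. Cost to member: £478. OOP to date £715.
#3 (£4319): deductible takes £1420, £2899 remains; coinsurance £2899 × 40% = £1159.60. Member pays £2579.60; OOP now £3294.60.
#4 (£10536): deductible already satisfied, so member's share is 40% × £10536 = £4214.40. OOP would hit £7509 > £6225, so the cap limits the member to £6225 − £3294.60 = £2930.40.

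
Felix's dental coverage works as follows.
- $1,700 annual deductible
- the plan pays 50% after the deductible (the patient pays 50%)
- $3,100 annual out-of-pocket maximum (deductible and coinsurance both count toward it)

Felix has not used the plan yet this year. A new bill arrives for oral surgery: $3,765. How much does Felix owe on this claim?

$2,732.50

Nothing has been paid toward the $1,700 deductible, so the first $1,700 of this charge is applied there.
The remaining $2,065 (= $3,765 − $1,700) moves to coinsurance.
50% of $2,065 = $1,032.50 falls to the patient.
Patient responsibility before any cap: $1,700 + $1,032.50 = $2,732.50.
Total out-of-pocket so far would be $0 + $2,732.50 = $2,732.50, below the $3,100 cap — no reduction.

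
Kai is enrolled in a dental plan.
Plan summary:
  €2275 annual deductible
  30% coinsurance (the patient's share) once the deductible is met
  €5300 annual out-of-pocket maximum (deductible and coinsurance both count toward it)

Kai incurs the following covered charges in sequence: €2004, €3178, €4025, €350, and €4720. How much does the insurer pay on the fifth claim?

Bill 1, €2004: all of it applies to the deductible. Patient pays €2004; OOP now €2004. Plan pays €2004 − €2004 = €0.
Bill 2, €3178: deductible takes €271, €2907 remains; patient's 30% is €872.10. Cost to patient: €1143.10. OOP to date €3147.10. Insurer: €3178 − €1143.10 = €2034.90.
Bill 3, €4025: deductible met; 30% of €4025 = €1207.50. Patient pays €1207.50; OOP now €4354.60. Plan pays €4025 − €1207.50 = €2817.50.
Bill 4, €350: deductible already satisfied, so patient's share is 30% × €350 = €105. Cost to patient: €105. OOP to date €4459.60. Insurer: €350 − €105 = €245.
Bill 5, €4720: deductible met; 30% of €4720 = €1416. OOP would hit €5875.60 > €5300, so the cap limits the patient to €5300 − €4459.60 = €840.40. Insurer: €4720 − €840.40 = €3879.60.

€3879.60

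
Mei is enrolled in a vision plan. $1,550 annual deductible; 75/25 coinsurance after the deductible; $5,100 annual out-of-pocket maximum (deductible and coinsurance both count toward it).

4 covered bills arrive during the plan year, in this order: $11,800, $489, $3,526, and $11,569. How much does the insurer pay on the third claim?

#1 ($11,800): deductible takes $1,550, $10,250 remains; member's 25% is $2,562.50. Member owes $4,112.50 (running OOP $4,112.50). Plan pays $11,800 − $4,112.50 = $7,687.50.
#2 ($489): deductible met; 25% of $489 = $122.25. Member pays $122.25; OOP now $4,234.75. Plan pays $489 − $122.25 = $366.75.
#3 ($3,526): deductible already satisfied, so member's share is 25% × $3,526 = $881.50. OOP would hit $5,116.25 > $5,100, so the cap limits the member to $5,100 − $4,234.75 = $865.25. Plan pays $3,526 − $865.25 = $2,660.75.

$2,660.75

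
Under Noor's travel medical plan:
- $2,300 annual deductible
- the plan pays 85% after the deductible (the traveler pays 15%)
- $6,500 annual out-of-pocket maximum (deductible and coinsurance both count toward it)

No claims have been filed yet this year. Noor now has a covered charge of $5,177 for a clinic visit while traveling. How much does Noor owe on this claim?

The full $2,300 deductible is still open; $2,300 of this bill applies to it.
After the $2,300 deductible portion, $5,177 − $2,300 = $2,877 is subject to coinsurance.
Traveler's 15% share of $2,877 is $431.55.
Traveler responsibility before any cap: $2,300 + $431.55 = $2,731.55.
Cumulative spending $0 + $2,731.55 = $2,731.55 stays under the $6,500 maximum.

$2,731.55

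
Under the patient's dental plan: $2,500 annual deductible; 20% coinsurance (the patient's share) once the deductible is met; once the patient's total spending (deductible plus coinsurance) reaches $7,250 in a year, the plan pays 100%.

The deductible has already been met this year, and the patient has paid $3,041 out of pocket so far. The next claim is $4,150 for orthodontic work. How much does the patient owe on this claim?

The deductible is already satisfied, so the full bill goes to coinsurance.
Coinsurance: $4,150 × 20% = $830.
Cumulative spending $3,041 + $830 = $3,871 stays under the $7,250 maximum.

$830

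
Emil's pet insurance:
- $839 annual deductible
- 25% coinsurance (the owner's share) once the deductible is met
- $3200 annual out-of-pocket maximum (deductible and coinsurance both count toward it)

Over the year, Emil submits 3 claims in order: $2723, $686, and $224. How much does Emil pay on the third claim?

#1 ($2723): deductible takes $839, $1884 remains; coinsurance $1884 × 25% = $471. Owner owes $1310 (running OOP $1310).
#2 ($686): 25% coinsurance on $686 = $171.50. Cost to owner: $171.50. OOP to date $1481.50.
#3 ($224): deductible met; 25% of $224 = $56. Owner owes $56 (running OOP $1537.50).

$56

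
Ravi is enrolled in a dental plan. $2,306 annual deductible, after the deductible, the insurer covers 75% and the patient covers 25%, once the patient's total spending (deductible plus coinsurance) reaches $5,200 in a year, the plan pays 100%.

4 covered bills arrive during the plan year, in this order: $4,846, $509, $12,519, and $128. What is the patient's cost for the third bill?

$2,131.75

Claim 1 ($4,846): $2,306 to deductible, leaving $2,540; 25% of $2,540 = $635. Patient owes $2,941 (running OOP $2,941).
Claim 2 ($509): deductible already satisfied, so patient's share is 25% × $509 = $127.25. Patient owes $127.25 (running OOP $3,068.25).
Claim 3 ($12,519): deductible met; 25% of $12,519 = $3,129.75. That would push OOP to $6,198, over the $5,200 cap, so patient pays $5,200 − $3,068.25 = $2,131.75.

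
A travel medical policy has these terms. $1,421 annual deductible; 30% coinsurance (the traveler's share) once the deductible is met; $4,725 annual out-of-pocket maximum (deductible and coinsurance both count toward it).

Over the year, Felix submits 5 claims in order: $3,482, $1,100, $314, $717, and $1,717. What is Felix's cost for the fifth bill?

$515.10

#1 ($3,482): $1,421 to deductible, leaving $2,061; traveler's 30% is $618.30. Traveler owes $2,039.30 (running OOP $2,039.30).
#2 ($1,100): deductible already satisfied, so traveler's share is 30% × $1,100 = $330. Cost to traveler: $330. OOP to date $2,369.30.
#3 ($314): deductible met; 30% of $314 = $94.20. Traveler owes $94.20 (running OOP $2,463.50).
#4 ($717): deductible met; 30% of $717 = $215.10. Traveler owes $215.10 (running OOP $2,678.60).
#5 ($1,717): 30% coinsurance on $1,717 = $515.10. Traveler owes $515.10 (running OOP $3,193.70).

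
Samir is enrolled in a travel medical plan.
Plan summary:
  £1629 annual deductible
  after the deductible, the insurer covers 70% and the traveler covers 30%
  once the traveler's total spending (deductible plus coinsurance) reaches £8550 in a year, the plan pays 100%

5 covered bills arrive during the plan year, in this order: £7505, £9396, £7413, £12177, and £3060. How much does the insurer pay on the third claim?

Claim 1 (£7505): deductible takes £1629, £5876 remains; 30% of £5876 = £1762.80. Cost to traveler: £3391.80. OOP to date £3391.80. Plan pays £7505 − £3391.80 = £4113.20.
Claim 2 (£9396): deductible already satisfied, so traveler's share is 30% × £9396 = £2818.80. Traveler pays £2818.80; OOP now £6210.60. Plan pays £9396 − £2818.80 = £6577.20.
Claim 3 (£7413): deductible already satisfied, so traveler's share is 30% × £7413 = £2223.90. Cost to traveler: £2223.90. OOP to date £8434.50. Plan pays £7413 − £2223.90 = £5189.10.

£5189.10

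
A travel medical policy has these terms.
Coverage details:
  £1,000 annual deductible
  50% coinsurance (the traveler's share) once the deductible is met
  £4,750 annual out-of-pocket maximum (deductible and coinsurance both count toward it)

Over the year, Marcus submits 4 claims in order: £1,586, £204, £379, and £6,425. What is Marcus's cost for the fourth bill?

£3,165.50

Claim 1 (£1,586): £1,000 finishes the deductible; £586 goes to coinsurance; 50% of £586 = £293. Traveler pays £1,293; OOP now £1,293.
Claim 2 (£204): 50% coinsurance on £204 = £102. Traveler owes £102 (running OOP £1,395).
Claim 3 (£379): deductible already satisfied, so traveler's share is 50% × £379 = £189.50. Traveler pays £189.50; OOP now £1,584.50.
Claim 4 (£6,425): deductible met; 50% of £6,425 = £3,212.50. OOP would hit £4,797 > £4,750, so the cap limits the traveler to £4,750 − £1,584.50 = £3,165.50.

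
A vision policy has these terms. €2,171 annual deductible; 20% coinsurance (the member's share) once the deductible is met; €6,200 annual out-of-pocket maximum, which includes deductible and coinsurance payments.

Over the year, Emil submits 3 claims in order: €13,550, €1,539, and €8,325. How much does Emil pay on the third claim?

#1 (€13,550): €2,171 finishes the deductible; €11,379 goes to coinsurance; member's 20% is €2,275.80. Cost to member: €4,446.80. OOP to date €4,446.80.
#2 (€1,539): 20% coinsurance on €1,539 = €307.80. Member owes €307.80 (running OOP €4,754.60).
#3 (€8,325): deductible met; 20% of €8,325 = €1,665. That would push OOP to €6,419.60, over the €6,200 cap, so member pays €6,200 − €4,754.60 = €1,445.40.

€1,445.40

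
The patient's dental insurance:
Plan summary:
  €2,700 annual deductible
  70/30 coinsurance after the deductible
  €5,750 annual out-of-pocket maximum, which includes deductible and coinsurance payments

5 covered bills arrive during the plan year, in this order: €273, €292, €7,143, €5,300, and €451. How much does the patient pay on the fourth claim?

Claim 1 (€273): all of it applies to the deductible. Patient pays €273; OOP now €273.
Claim 2 (€292): fully absorbed by the deductible. Patient pays €292; OOP now €565.
Claim 3 (€7,143): deductible takes €2,135, €5,008 remains; patient's 30% is €1,502.40. Cost to patient: €3,637.40. OOP to date €4,202.40.
Claim 4 (€5,300): 30% coinsurance on €5,300 = €1,590. Adding that to €4,202.40 gives €5,792.40, past the €5,750 cap; patient pays only €5,750 − €4,202.40 = €1,547.60.

€1,547.60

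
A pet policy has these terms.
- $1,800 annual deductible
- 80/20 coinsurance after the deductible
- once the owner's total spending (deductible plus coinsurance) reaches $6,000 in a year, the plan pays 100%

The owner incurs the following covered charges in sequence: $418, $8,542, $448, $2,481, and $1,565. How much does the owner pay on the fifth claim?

$313

Claim 1 ($418): entire amount goes to the deductible. Owner owes $418 (running OOP $418).
Claim 2 ($8,542): deductible takes $1,382, $7,160 remains; coinsurance $7,160 × 20% = $1,432. Owner owes $2,814 (running OOP $3,232).
Claim 3 ($448): deductible already satisfied, so owner's share is 20% × $448 = $89.60. Cost to owner: $89.60. OOP to date $3,321.60.
Claim 4 ($2,481): deductible met; 20% of $2,481 = $496.20. Owner owes $496.20 (running OOP $3,817.80).
Claim 5 ($1,565): deductible already satisfied, so owner's share is 20% × $1,565 = $313. Owner pays $313; OOP now $4,130.80.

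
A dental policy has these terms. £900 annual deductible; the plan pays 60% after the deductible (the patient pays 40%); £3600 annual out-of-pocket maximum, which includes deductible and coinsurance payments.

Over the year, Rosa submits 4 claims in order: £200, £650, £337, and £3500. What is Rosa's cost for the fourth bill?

#1 (£200): fully absorbed by the deductible. Patient pays £200; OOP now £200.
#2 (£650): entire amount goes to the deductible. Cost to patient: £650. OOP to date £850.
#3 (£337): deductible takes £50, £287 remains; patient's 40% is £114.80. Patient pays £164.80; OOP now £1014.80.
#4 (£3500): deductible already satisfied, so patient's share is 40% × £3500 = £1400. Patient pays £1400; OOP now £2414.80.

£1400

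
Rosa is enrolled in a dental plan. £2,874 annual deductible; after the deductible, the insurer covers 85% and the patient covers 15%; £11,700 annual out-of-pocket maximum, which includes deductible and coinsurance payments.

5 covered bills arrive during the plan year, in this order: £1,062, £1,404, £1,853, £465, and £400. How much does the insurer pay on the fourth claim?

£395.25

Claim 1 (£1,062): fully absorbed by the deductible. Patient owes £1,062 (running OOP £1,062). Insurer: £1,062 − £1,062 = £0.
Claim 2 (£1,404): all of it applies to the deductible. Cost to patient: £1,404. OOP to date £2,466. Insurer: £1,404 − £1,404 = £0.
Claim 3 (£1,853): £408 finishes the deductible; £1,445 goes to coinsurance; patient's 15% is £216.75. Patient owes £624.75 (running OOP £3,090.75). Plan pays £1,853 − £624.75 = £1,228.25.
Claim 4 (£465): 15% coinsurance on £465 = £69.75. Patient pays £69.75; OOP now £3,160.50. Insurer: £465 − £69.75 = £395.25.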